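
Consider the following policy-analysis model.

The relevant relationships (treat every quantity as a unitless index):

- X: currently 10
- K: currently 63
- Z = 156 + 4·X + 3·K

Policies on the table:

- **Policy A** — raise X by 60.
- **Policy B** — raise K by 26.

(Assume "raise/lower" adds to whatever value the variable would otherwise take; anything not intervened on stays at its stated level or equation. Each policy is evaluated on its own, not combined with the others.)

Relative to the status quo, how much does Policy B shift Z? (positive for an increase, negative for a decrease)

Baseline:
  X = 10
  K = 63
  Z = 156 + 4·10 + 3·63 = 385
Policy B (K + 26):
  X = 10
  K = 63 + 26 = 89
  Z = 156 + 4·10 + 3·89 = 463
Change in Z: 463 − 385 = 78

78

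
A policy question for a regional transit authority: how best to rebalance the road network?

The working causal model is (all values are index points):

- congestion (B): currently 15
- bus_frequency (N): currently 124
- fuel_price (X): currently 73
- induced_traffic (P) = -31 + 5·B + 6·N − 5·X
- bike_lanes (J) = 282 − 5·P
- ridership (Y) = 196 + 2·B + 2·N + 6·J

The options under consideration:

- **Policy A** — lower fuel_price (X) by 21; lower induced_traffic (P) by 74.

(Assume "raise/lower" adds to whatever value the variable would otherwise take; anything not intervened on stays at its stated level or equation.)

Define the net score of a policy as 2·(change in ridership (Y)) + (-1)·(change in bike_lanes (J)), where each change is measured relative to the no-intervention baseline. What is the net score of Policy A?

Baseline:
  B = 15
  N = 124
  X = 73
  P = -31 + 5·15 + 6·124 − 5·73 = 423
  J = 282 − 5·423 = -1833
  Y = 196 + 2·15 + 2·124 + 6·(-1833) = -10524
Policy A (X − 21, P − 74):
  B = 15
  N = 124
  X = 73 − 21 = 52
  P = -31 + 5·15 + 6·124 − 5·52 (−74 from intervention) = 454
  J = 282 − 5·454 = -1988
  Y = 196 + 2·15 + 2·124 + 6·(-1988) = -11454
ΔY = -11454 − (-10524) = -930; ΔJ = -1988 − (-1833) = -155
Score = 2·(-930) + (-1)·(-155) = -1705

-1705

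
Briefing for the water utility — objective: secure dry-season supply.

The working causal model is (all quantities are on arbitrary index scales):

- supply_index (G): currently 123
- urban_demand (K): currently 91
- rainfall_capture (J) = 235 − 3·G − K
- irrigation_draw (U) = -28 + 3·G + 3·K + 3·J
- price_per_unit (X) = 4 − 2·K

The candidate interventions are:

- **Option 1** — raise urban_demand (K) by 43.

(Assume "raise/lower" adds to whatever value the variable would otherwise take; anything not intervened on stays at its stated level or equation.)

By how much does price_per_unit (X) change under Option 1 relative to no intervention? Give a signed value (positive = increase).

-86

Baseline:
  K = 91
  X = 4 − 2·91 = -178
Option 1 (K + 43):
  K = 91 + 43 = 134
  X = 4 − 2·134 = -264
Change in X: -264 − (-178) = -86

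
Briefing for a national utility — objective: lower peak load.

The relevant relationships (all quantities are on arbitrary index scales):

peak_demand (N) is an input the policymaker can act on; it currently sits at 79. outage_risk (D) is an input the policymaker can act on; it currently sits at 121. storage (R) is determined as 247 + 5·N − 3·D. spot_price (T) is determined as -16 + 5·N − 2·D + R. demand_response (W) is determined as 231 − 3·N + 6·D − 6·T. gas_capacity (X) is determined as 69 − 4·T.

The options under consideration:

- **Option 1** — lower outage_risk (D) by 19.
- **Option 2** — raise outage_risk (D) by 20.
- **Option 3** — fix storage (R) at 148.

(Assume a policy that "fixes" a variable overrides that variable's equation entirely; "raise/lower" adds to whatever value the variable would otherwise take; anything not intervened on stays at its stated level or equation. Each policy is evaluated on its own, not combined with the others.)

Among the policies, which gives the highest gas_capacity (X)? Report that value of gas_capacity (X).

-1071

Option 1 (D − 19):
  N = 79
  D = 121 − 19 = 102
  R = 247 + 5·79 − 3·102 = 336
  T = -16 + 5·79 − 2·102 + 336 = 511
  X = 69 − 4·511 = -1975
Option 2 (D + 20):
  N = 79
  D = 121 + 20 = 141
  R = 247 + 5·79 − 3·141 = 219
  T = -16 + 5·79 − 2·141 + 219 = 316
  X = 69 − 4·316 = -1195
Option 3 (R := 148):
  N = 79
  D = 121
  R = 148
  T = -16 + 5·79 − 2·121 + 148 = 285
  X = 69 − 4·285 = -1071
Comparing — Option 1: X=-1975, Option 2: X=-1195, Option 3: X=-1071. Highest is -1071 (Option 3).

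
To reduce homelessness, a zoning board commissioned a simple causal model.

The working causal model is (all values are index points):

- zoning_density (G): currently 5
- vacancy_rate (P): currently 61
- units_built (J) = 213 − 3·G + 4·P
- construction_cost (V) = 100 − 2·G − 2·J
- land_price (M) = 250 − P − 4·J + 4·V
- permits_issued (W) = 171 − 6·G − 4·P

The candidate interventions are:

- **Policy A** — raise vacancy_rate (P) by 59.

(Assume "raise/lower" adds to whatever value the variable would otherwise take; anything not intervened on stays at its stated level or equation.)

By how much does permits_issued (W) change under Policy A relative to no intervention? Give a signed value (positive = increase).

Baseline:
  G = 5
  P = 61
  W = 171 − 6·5 − 4·61 = -103
Policy A (P + 59):
  G = 5
  P = 61 + 59 = 120
  W = 171 − 6·5 − 4·120 = -339
Change in W: -339 − (-103) = -236

-236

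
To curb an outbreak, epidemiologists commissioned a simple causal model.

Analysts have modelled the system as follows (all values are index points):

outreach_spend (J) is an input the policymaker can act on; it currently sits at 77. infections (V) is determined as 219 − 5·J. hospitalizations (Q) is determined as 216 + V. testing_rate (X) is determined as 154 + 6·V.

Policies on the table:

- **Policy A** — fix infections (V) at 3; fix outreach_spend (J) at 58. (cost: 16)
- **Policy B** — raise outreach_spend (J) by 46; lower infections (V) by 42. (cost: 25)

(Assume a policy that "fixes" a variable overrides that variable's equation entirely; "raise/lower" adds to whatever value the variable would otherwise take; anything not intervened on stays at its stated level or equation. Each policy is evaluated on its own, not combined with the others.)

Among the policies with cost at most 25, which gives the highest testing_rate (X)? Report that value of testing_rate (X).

Policy A (V := 3, J := 58):
  J = 58
  V = 3
  X = 154 + 6·3 = 172
Policy B (J + 46, V − 42):
  J = 77 + 46 = 123
  V = 219 − 5·123 (−42 from intervention) = -438
  X = 154 + 6·(-438) = -2474
Comparing — Policy A: X=172, Policy B: X=-2474. Highest is 172 (Policy A).

172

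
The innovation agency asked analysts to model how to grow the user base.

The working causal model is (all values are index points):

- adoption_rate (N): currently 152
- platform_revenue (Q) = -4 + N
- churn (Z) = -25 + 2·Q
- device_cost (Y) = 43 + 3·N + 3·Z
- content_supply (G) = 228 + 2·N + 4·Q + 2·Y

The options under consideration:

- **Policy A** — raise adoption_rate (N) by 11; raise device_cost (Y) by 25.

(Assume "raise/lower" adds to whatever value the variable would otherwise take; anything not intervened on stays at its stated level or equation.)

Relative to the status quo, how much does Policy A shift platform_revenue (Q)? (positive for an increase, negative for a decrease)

Baseline:
  N = 152
  Q = -4 + 152 = 148
Policy A (N + 11, Y + 25):
  N = 152 + 11 = 163
  Q = -4 + 163 = 159
Change in Q: 159 − 148 = 11

11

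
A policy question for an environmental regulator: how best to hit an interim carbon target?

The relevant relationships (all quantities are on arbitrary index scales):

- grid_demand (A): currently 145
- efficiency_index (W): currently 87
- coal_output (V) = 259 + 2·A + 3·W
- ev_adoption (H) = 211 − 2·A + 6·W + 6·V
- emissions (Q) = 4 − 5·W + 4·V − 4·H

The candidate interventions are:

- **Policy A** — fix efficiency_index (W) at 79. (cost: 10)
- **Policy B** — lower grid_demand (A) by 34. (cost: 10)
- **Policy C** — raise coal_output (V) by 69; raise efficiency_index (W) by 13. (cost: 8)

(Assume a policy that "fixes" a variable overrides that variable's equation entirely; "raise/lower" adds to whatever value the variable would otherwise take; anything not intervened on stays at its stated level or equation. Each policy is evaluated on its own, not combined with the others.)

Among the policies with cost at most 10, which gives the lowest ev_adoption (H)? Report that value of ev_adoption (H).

4963

Policy A (W := 79):
  A = 145
  W = 79
  V = 259 + 2·145 + 3·79 = 786
  H = 211 − 2·145 + 6·79 + 6·786 = 5111
Policy B (A − 34):
  A = 145 − 34 = 111
  W = 87
  V = 259 + 2·111 + 3·87 = 742
  H = 211 − 2·111 + 6·87 + 6·742 = 4963
Policy C (V + 69, W + 13):
  A = 145
  W = 87 + 13 = 100
  V = 259 + 2·145 + 3·100 (+69 from intervention) = 918
  H = 211 − 2·145 + 6·100 + 6·918 = 6029
Comparing — Policy A: H=5111, Policy B: H=4963, Policy C: H=6029. Lowest is 4963 (Policy B).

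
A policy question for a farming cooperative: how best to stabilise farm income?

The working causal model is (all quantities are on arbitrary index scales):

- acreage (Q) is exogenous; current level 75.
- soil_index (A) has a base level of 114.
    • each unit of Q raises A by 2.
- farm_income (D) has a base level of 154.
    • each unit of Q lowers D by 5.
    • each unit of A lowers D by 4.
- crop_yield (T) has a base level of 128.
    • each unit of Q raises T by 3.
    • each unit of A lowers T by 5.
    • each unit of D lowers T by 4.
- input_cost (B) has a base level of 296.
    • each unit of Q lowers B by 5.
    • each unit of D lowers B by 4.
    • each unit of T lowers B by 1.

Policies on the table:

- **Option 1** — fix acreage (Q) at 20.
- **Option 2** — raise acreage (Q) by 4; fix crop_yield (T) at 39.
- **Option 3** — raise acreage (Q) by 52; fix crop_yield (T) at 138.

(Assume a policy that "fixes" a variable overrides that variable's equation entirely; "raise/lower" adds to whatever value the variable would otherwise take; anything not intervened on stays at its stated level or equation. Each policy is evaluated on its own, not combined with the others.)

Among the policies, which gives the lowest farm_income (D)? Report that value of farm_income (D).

Option 1 (Q := 20):
  Q = 20
  A = 114 + 2·20 = 154
  D = 154 − 5·20 − 4·154 = -562
Option 2 (Q + 4, T := 39):
  Q = 75 + 4 = 79
  A = 114 + 2·79 = 272
  D = 154 − 5·79 − 4·272 = -1329
Option 3 (Q + 52, T := 138):
  Q = 75 + 52 = 127
  A = 114 + 2·127 = 368
  D = 154 − 5·127 − 4·368 = -1953
Comparing — Option 1: D=-562, Option 2: D=-1329, Option 3: D=-1953. Lowest is -1953 (Option 3).

-1953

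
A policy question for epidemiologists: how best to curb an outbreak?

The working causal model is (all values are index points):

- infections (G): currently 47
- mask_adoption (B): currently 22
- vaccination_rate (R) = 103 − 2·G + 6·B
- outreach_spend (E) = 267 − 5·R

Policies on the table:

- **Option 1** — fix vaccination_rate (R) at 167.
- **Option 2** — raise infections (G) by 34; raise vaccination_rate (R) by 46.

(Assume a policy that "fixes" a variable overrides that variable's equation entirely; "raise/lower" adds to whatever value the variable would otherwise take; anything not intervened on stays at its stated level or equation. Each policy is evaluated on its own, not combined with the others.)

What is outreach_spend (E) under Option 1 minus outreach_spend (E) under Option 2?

-240

Option 1 (R := 167):
  G = 47
  B = 22
  R = 167
  E = 267 − 5·167 = -568
Option 2 (G + 34, R + 46):
  G = 47 + 34 = 81
  B = 22
  R = 103 − 2·81 + 6·22 (+46 from intervention) = 119
  E = 267 − 5·119 = -328
E: -568 − (-328) = -240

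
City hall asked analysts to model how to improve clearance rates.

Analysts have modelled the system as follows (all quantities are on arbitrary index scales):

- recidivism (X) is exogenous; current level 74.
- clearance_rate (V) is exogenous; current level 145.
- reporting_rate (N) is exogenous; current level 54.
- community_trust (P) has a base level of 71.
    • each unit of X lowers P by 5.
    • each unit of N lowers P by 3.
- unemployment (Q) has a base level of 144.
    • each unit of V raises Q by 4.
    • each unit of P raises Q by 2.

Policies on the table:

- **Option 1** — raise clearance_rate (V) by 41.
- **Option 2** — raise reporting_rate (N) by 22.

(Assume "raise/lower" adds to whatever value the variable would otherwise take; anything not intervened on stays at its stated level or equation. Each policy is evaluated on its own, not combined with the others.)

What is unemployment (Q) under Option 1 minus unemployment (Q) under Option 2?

Option 1 (V + 41):
  X = 74
  V = 145 + 41 = 186
  N = 54
  P = 71 − 5·74 − 3·54 = -461
  Q = 144 + 4·186 + 2·(-461) = -34
Option 2 (N + 22):
  X = 74
  V = 145
  N = 54 + 22 = 76
  P = 71 − 5·74 − 3·76 = -527
  Q = 144 + 4·145 + 2·(-527) = -330
Q: -34 − (-330) = 296

296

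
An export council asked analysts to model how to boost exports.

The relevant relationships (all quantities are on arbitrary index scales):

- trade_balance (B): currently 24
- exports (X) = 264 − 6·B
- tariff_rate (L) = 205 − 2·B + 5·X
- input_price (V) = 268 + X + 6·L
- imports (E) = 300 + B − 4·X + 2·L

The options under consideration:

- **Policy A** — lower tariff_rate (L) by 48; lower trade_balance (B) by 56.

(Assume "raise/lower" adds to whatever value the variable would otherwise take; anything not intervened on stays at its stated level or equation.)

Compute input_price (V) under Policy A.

15730

Policy A (L − 48, B − 56):
  B = 24 − 56 = -32
  X = 264 − 6·(-32) = 456
  L = 205 − 2·(-32) + 5·456 (−48 from intervention) = 2501
  V = 268 + 456 + 6·2501 = 15730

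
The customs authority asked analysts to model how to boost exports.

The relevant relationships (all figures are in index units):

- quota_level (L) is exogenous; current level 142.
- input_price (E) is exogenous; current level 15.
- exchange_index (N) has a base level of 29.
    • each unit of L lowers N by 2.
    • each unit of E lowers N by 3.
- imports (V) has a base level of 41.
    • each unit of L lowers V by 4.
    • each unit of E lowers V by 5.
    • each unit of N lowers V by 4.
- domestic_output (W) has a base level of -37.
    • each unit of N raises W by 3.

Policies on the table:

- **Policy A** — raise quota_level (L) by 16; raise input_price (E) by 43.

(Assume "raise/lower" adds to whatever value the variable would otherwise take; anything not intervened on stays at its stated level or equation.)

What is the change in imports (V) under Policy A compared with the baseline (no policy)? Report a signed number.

365

Baseline:
  L = 142
  E = 15
  N = 29 − 2·142 − 3·15 = -300
  V = 41 − 4·142 − 5·15 − 4·(-300) = 598
Policy A (L + 16, E + 43):
  L = 142 + 16 = 158
  E = 15 + 43 = 58
  N = 29 − 2·158 − 3·58 = -461
  V = 41 − 4·158 − 5·58 − 4·(-461) = 963
Change in V: 963 − 598 = 365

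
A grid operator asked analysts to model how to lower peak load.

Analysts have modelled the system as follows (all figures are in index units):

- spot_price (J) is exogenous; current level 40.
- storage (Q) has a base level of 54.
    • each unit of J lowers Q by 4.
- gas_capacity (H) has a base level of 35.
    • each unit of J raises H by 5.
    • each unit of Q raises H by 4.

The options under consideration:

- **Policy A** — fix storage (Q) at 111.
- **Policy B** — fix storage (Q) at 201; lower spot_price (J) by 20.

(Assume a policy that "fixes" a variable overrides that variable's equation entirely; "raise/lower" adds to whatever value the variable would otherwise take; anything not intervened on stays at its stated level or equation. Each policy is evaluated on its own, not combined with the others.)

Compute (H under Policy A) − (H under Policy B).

-260

Policy A (Q := 111):
  J = 40
  Q = 111
  H = 35 + 5·40 + 4·111 = 679
Policy B (Q := 201, J − 20):
  J = 40 − 20 = 20
  Q = 201
  H = 35 + 5·20 + 4·201 = 939
H: 679 − 939 = -260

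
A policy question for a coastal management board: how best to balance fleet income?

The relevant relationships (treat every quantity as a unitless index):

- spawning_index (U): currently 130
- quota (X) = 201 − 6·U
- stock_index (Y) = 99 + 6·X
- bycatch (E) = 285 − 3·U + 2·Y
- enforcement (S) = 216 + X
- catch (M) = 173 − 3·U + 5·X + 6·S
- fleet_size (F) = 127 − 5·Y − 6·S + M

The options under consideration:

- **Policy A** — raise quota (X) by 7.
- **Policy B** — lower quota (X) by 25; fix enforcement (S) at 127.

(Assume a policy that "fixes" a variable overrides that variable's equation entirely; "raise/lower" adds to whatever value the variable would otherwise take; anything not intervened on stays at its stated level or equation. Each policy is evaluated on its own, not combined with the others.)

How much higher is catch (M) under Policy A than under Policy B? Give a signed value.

-2738

Policy A (X + 7):
  U = 130
  X = 201 − 6·130 (+7 from intervention) = -572
  S = 216 + (-572) = -356
  M = 173 − 3·130 + 5·(-572) + 6·(-356) = -5213
Policy B (X − 25, S := 127):
  U = 130
  X = 201 − 6·130 (−25 from intervention) = -604
  S = 127
  M = 173 − 3·130 + 5·(-604) + 6·127 = -2475
M: -5213 − (-2475) = -2738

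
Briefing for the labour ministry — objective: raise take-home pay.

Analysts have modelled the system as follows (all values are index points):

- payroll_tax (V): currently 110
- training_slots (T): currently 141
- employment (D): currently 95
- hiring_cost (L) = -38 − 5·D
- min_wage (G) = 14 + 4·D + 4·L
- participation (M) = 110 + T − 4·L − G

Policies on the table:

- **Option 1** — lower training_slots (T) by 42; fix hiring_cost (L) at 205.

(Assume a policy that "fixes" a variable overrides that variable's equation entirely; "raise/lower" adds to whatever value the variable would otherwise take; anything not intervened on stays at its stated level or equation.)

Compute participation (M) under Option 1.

-1825

Option 1 (T − 42, L := 205):
  T = 141 − 42 = 99
  D = 95
  L = 205
  G = 14 + 4·95 + 4·205 = 1214
  M = 110 + 99 − 4·205 − 1214 = -1825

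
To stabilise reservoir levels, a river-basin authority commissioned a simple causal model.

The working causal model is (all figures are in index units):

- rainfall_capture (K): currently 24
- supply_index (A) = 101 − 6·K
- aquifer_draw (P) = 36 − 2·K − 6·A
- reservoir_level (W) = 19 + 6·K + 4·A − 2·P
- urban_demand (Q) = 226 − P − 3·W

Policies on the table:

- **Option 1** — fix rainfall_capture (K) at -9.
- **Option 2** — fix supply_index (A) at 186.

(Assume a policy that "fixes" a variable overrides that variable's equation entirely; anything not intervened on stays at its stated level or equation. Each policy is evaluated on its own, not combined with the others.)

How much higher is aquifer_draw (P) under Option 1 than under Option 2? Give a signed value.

Option 1 (K := -9):
  K = -9
  A = 101 − 6·(-9) = 155
  P = 36 − 2·(-9) − 6·155 = -876
Option 2 (A := 186):
  K = 24
  A = 186
  P = 36 − 2·24 − 6·186 = -1128
P: -876 − (-1128) = 252

252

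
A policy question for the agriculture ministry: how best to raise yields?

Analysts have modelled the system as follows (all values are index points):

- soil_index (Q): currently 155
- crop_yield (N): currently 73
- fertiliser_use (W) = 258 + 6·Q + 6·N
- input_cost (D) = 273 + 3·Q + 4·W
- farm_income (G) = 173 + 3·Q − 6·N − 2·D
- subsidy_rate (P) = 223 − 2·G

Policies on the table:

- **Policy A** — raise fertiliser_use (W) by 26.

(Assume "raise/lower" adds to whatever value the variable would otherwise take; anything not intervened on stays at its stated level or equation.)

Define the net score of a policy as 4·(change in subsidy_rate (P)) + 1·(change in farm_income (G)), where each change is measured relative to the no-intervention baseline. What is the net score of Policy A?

1456

Baseline:
  Q = 155
  N = 73
  W = 258 + 6·155 + 6·73 = 1626
  D = 273 + 3·155 + 4·1626 = 7242
  G = 173 + 3·155 − 6·73 − 2·7242 = -14284
  P = 223 − 2·(-14284) = 28791
Policy A (W + 26):
  Q = 155
  N = 73
  W = 258 + 6·155 + 6·73 (+26 from intervention) = 1652
  D = 273 + 3·155 + 4·1652 = 7346
  G = 173 + 3·155 − 6·73 − 2·7346 = -14492
  P = 223 − 2·(-14492) = 29207
ΔP = 29207 − 28791 = 416; ΔG = -14492 − (-14284) = -208
Score = 4·416 + 1·(-208) = 1456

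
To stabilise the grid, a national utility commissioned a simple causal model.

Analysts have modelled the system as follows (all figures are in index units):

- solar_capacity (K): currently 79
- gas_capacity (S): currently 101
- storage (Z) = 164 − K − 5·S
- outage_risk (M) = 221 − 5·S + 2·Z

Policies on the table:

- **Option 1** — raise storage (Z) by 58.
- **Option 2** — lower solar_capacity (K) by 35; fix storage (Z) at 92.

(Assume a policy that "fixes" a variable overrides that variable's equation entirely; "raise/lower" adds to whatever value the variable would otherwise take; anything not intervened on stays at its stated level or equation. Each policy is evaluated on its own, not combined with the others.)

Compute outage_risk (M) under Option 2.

Option 2 (K − 35, Z := 92):
  K = 79 − 35 = 44
  S = 101
  Z = 92
  M = 221 − 5·101 + 2·92 = -100

-100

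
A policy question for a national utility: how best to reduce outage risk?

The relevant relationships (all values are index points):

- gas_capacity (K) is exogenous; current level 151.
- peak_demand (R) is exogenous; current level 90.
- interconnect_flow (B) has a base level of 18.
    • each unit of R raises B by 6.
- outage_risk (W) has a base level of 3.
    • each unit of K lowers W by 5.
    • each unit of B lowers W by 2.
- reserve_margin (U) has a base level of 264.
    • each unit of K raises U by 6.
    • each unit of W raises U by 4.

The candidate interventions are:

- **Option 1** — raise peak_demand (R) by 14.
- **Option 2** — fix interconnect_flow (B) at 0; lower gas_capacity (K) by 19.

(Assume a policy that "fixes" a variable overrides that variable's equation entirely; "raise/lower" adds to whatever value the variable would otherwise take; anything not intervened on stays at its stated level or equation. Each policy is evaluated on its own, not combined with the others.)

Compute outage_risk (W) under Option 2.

Option 2 (B := 0, K − 19):
  K = 151 − 19 = 132
  R = 90
  B = 0
  W = 3 − 5·132 − 2·0 = -657

-657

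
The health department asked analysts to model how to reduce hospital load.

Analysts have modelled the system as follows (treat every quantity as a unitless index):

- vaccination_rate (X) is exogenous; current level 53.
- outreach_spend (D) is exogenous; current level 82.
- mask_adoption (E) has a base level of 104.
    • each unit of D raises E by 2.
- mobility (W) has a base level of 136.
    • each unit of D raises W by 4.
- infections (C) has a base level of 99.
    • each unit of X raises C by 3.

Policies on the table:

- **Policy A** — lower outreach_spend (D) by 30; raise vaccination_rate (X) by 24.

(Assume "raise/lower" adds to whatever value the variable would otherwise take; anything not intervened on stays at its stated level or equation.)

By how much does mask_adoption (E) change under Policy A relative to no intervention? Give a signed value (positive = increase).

-60

Baseline:
  D = 82
  E = 104 + 2·82 = 268
Policy A (D − 30, X + 24):
  D = 82 − 30 = 52
  E = 104 + 2·52 = 208
Change in E: 208 − 268 = -60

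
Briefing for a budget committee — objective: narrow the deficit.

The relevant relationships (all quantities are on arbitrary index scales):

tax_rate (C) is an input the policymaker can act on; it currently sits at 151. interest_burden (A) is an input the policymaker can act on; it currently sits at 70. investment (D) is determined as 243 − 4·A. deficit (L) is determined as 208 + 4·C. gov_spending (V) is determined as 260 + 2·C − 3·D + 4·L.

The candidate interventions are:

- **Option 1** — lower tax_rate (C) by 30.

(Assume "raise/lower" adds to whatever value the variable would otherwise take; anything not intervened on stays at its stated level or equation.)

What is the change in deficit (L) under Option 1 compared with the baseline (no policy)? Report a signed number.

Baseline:
  C = 151
  L = 208 + 4·151 = 812
Option 1 (C − 30):
  C = 151 − 30 = 121
  L = 208 + 4·121 = 692
Change in L: 692 − 812 = -120

-120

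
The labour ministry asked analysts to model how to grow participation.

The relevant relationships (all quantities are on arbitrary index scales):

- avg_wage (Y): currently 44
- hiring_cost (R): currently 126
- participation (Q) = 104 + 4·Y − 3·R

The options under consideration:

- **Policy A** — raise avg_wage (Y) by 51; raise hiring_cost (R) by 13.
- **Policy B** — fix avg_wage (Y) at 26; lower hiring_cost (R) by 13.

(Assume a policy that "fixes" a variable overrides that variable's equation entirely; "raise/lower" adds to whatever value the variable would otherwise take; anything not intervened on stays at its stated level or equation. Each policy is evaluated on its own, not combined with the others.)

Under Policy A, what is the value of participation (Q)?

67

Policy A (Y + 51, R + 13):
  Y = 44 + 51 = 95
  R = 126 + 13 = 139
  Q = 104 + 4·95 − 3·139 = 67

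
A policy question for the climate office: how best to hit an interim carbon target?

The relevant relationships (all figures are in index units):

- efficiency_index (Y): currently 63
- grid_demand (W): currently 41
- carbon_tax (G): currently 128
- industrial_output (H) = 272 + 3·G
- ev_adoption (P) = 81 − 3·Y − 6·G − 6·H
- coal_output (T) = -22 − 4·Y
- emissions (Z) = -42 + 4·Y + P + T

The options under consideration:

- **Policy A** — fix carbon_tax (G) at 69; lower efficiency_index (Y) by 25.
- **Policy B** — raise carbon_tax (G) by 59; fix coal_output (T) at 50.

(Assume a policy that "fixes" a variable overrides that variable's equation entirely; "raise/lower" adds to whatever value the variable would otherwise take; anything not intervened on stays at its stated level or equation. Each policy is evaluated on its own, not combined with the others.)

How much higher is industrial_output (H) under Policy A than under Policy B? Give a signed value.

Policy A (G := 69, Y − 25):
  G = 69
  H = 272 + 3·69 = 479
Policy B (G + 59, T := 50):
  G = 128 + 59 = 187
  H = 272 + 3·187 = 833
H: 479 − 833 = -354

-354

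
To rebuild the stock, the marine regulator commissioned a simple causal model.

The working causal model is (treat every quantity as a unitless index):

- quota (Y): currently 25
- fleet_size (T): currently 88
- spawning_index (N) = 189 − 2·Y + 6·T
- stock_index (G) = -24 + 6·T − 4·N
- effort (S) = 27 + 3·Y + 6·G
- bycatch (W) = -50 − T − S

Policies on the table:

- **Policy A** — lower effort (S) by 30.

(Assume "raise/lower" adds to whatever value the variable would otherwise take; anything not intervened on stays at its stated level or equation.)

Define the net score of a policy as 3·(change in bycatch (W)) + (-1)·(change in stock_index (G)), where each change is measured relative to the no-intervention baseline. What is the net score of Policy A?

Baseline:
  Y = 25
  T = 88
  N = 189 − 2·25 + 6·88 = 667
  G = -24 + 6·88 − 4·667 = -2164
  S = 27 + 3·25 + 6·(-2164) = -12882
  W = -50 − 88 − (-12882) = 12744
Policy A (S − 30):
  Y = 25
  T = 88
  N = 189 − 2·25 + 6·88 = 667
  G = -24 + 6·88 − 4·667 = -2164
  S = 27 + 3·25 + 6·(-2164) (−30 from intervention) = -12912
  W = -50 − 88 − (-12912) = 12774
ΔW = 12774 − 12744 = 30; ΔG = -2164 − (-2164) = 0
Score = 3·30 + (-1)·0 = 90

90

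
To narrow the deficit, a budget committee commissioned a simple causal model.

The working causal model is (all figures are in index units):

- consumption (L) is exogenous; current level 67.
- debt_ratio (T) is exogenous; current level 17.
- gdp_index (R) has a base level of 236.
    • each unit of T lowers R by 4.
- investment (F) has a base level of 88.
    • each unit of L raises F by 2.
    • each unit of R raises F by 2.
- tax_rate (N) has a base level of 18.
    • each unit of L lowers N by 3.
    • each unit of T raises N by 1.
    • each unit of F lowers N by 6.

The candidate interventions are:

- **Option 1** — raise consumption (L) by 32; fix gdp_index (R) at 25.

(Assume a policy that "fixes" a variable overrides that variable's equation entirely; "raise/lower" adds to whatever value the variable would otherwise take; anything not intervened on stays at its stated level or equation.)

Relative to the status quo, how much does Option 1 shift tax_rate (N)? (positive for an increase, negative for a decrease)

1236

Baseline:
  L = 67
  T = 17
  R = 236 − 4·17 = 168
  F = 88 + 2·67 + 2·168 = 558
  N = 18 − 3·67 + 17 − 6·558 = -3514
Option 1 (L + 32, R := 25):
  L = 67 + 32 = 99
  T = 17
  R = 25
  F = 88 + 2·99 + 2·25 = 336
  N = 18 − 3·99 + 17 − 6·336 = -2278
Change in N: -2278 − (-3514) = 1236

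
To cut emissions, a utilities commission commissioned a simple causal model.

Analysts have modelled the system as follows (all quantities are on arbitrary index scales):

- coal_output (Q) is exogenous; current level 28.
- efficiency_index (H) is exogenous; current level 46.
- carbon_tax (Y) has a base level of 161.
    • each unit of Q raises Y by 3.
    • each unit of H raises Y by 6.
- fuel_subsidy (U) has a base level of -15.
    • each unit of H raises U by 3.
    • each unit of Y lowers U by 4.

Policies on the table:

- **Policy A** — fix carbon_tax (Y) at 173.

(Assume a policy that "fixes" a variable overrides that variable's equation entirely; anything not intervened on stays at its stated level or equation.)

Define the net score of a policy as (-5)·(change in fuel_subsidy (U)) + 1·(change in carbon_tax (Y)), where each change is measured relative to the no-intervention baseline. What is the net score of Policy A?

-7308

Baseline:
  Q = 28
  H = 46
  Y = 161 + 3·28 + 6·46 = 521
  U = -15 + 3·46 − 4·521 = -1961
Policy A (Y := 173):
  Q = 28
  H = 46
  Y = 173
  U = -15 + 3·46 − 4·173 = -569
ΔU = -569 − (-1961) = 1392; ΔY = 173 − 521 = -348
Score = (-5)·1392 + 1·(-348) = -7308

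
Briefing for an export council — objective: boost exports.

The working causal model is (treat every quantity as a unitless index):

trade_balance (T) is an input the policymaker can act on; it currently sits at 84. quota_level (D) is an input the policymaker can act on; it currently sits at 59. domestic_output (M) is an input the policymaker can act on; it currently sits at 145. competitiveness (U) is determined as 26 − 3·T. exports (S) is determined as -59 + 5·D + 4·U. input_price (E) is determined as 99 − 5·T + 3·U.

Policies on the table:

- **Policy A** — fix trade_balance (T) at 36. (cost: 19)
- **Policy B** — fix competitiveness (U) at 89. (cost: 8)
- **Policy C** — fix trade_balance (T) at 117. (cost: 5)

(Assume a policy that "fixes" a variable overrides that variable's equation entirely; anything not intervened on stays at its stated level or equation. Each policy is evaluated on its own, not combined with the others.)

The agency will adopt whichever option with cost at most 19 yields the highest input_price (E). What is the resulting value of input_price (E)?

Policy A (T := 36):
  T = 36
  U = 26 − 3·36 = -82
  E = 99 − 5·36 + 3·(-82) = -327
Policy B (U := 89):
  T = 84
  U = 89
  E = 99 − 5·84 + 3·89 = -54
Policy C (T := 117):
  T = 117
  U = 26 − 3·117 = -325
  E = 99 − 5·117 + 3·(-325) = -1461
Comparing — Policy A: E=-327, Policy B: E=-54, Policy C: E=-1461. Highest is -54 (Policy B).

-54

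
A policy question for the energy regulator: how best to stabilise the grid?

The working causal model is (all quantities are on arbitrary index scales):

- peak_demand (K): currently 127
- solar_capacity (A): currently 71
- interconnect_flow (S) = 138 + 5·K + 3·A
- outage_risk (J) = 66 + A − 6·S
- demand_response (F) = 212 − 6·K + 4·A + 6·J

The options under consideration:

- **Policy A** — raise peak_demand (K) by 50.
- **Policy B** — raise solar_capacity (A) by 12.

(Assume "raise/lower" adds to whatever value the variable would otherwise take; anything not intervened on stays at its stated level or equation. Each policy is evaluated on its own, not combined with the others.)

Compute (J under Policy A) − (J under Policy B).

Policy A (K + 50):
  K = 127 + 50 = 177
  A = 71
  S = 138 + 5·177 + 3·71 = 1236
  J = 66 + 71 − 6·1236 = -7279
Policy B (A + 12):
  K = 127
  A = 71 + 12 = 83
  S = 138 + 5·127 + 3·83 = 1022
  J = 66 + 83 − 6·1022 = -5983
J: -7279 − (-5983) = -1296

-1296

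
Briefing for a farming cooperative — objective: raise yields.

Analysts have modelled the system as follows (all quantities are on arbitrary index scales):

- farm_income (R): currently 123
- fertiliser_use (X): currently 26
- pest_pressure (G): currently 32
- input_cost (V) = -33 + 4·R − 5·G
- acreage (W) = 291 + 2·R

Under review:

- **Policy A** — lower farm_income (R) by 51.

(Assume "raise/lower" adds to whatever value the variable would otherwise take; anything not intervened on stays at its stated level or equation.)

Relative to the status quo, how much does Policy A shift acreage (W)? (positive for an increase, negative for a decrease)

Baseline:
  R = 123
  W = 291 + 2·123 = 537
Policy A (R − 51):
  R = 123 − 51 = 72
  W = 291 + 2·72 = 435
Change in W: 435 − 537 = -102

-102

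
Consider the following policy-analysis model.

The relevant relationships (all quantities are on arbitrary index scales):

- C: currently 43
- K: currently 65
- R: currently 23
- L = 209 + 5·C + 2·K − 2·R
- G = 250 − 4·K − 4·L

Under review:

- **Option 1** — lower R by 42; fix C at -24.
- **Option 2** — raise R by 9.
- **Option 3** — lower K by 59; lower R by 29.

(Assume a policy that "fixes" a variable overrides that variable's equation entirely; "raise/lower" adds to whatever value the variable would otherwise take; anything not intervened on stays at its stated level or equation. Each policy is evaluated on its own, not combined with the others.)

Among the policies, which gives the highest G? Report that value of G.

-1038

Option 1 (R − 42, C := -24):
  C = -24
  K = 65
  R = 23 − 42 = -19
  L = 209 + 5·(-24) + 2·65 − 2·(-19) = 257
  G = 250 − 4·65 − 4·257 = -1038
Option 2 (R + 9):
  C = 43
  K = 65
  R = 23 + 9 = 32
  L = 209 + 5·43 + 2·65 − 2·32 = 490
  G = 250 − 4·65 − 4·490 = -1970
Option 3 (K − 59, R − 29):
  C = 43
  K = 65 − 59 = 6
  R = 23 − 29 = -6
  L = 209 + 5·43 + 2·6 − 2·(-6) = 448
  G = 250 − 4·6 − 4·448 = -1566
Comparing — Option 1: G=-1038, Option 2: G=-1970, Option 3: G=-1566. Highest is -1038 (Option 1).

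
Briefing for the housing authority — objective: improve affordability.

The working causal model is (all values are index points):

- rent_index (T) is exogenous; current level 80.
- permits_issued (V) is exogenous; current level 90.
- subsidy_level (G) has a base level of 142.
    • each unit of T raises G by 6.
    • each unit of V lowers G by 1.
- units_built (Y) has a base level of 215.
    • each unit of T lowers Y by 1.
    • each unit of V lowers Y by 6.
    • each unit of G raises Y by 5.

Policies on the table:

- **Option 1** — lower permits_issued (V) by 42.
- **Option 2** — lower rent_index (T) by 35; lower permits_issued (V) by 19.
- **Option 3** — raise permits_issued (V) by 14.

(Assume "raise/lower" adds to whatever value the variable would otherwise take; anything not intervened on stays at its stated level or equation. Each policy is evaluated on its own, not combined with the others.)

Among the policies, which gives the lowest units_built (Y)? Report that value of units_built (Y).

Option 1 (V − 42):
  T = 80
  V = 90 − 42 = 48
  G = 142 + 6·80 − 48 = 574
  Y = 215 − 80 − 6·48 + 5·574 = 2717
Option 2 (T − 35, V − 19):
  T = 80 − 35 = 45
  V = 90 − 19 = 71
  G = 142 + 6·45 − 71 = 341
  Y = 215 − 45 − 6·71 + 5·341 = 1449
Option 3 (V + 14):
  T = 80
  V = 90 + 14 = 104
  G = 142 + 6·80 − 104 = 518
  Y = 215 − 80 − 6·104 + 5·518 = 2101
Comparing — Option 1: Y=2717, Option 2: Y=1449, Option 3: Y=2101. Lowest is 1449 (Option 2).

1449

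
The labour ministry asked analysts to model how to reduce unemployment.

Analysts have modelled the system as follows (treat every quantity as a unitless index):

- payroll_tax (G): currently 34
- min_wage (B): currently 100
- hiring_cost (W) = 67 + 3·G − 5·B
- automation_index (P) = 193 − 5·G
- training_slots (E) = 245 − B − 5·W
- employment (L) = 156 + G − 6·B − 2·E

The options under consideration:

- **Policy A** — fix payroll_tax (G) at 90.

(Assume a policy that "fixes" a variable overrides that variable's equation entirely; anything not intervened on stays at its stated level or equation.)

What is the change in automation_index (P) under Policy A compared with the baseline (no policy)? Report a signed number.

-280

Baseline:
  G = 34
  P = 193 − 5·34 = 23
Policy A (G := 90):
  G = 90
  P = 193 − 5·90 = -257
Change in P: -257 − 23 = -280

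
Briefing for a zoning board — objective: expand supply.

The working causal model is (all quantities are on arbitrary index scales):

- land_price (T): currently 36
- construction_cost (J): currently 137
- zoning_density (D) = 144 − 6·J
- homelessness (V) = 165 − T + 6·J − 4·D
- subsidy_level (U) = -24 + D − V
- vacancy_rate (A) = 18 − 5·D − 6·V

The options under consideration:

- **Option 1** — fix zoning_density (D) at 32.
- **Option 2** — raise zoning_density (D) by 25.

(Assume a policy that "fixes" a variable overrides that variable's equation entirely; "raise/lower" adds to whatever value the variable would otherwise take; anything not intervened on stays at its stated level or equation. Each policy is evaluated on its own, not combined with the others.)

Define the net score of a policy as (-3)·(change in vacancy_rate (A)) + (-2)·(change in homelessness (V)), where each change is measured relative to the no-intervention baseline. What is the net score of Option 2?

Baseline:
  T = 36
  J = 137
  D = 144 − 6·137 = -678
  V = 165 − 36 + 6·137 − 4·(-678) = 3663
  A = 18 − 5·(-678) − 6·3663 = -18570
Option 2 (D + 25):
  T = 36
  J = 137
  D = 144 − 6·137 (+25 from intervention) = -653
  V = 165 − 36 + 6·137 − 4·(-653) = 3563
  A = 18 − 5·(-653) − 6·3563 = -18095
ΔA = -18095 − (-18570) = 475; ΔV = 3563 − 3663 = -100
Score = (-3)·475 + (-2)·(-100) = -1225

-1225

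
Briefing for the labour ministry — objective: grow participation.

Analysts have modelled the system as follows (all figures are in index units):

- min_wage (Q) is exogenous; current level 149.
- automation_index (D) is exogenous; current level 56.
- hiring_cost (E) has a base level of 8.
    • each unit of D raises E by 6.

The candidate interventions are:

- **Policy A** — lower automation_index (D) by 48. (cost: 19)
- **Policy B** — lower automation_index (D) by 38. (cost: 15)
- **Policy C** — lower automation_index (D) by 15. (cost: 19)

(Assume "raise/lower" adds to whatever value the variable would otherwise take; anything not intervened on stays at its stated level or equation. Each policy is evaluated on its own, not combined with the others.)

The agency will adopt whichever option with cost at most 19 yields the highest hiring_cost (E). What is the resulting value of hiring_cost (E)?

254

Policy A (D − 48):
  D = 56 − 48 = 8
  E = 8 + 6·8 = 56
Policy B (D − 38):
  D = 56 − 38 = 18
  E = 8 + 6·18 = 116
Policy C (D − 15):
  D = 56 − 15 = 41
  E = 8 + 6·41 = 254
Comparing — Policy A: E=56, Policy B: E=116, Policy C: E=254. Highest is 254 (Policy C).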